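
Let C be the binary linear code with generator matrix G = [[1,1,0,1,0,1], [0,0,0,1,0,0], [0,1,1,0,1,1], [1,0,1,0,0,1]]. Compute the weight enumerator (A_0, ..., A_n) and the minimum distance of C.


Weight distribution: A_0 = 1, A_1 = 1, A_2 = 2, A_3 = 6, A_4 = 5, A_5 = 1. Minimum distance d = 1.

Enumerate all 2^4 = 16 messages m ∈ F_2^4.
For each, compute codeword c = mG in F_2^6, then tally its weight.
  m = 0000 → c = 000000, weight = 0.
  m = 1000 → c = 110101, weight = 4.
  m = 0100 → c = 000100, weight = 1.
  m = 1100 → c = 110001, weight = 3.
  m = 0010 → c = 011011, weight = 4.
  m = 1010 → c = 101110, weight = 4.
  m = 0110 → c = 011111, weight = 5.
  m = 1110 → c = 101010, weight = 3.
  m = 0001 → c = 101001, weight = 3.
  m = 1001 → c = 011100, weight = 3.
  m = 0101 → c = 101101, weight = 4.
  m = 1101 → c = 011000, weight = 2.
  m = 0011 → c = 110010, weight = 3.
  m = 1011 → c = 000111, weight = 3.
  m = 0111 → c = 110110, weight = 4.
  m = 1111 → c = 000011, weight = 2.
Tally weights:
  weight 0: 1 codewords.
  weight 1: 1 codewords.
  weight 2: 2 codewords.
  weight 3: 6 codewords.
  weight 4: 5 codewords.
  weight 5: 1 codewords.
Minimum distance d = smallest w > 0 with A_w > 0 = 1.
Sanity: Σ A_w = 16 = 2^4 = 16 ✓.


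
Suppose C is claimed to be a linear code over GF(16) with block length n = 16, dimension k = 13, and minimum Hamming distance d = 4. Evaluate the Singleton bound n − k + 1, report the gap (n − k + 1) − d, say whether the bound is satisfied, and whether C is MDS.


Singleton RHS = n − k + 1 = 4, slack = 0, bound satisfied, MDS.

Singleton bound: d ≤ n − k + 1.
Here n = 16, k = 13, so n − k + 1 = 4.
Given d = 4, check d ≤ 4: YES.
Slack = (n − k + 1) − d = 0.
The code is MDS (slack = 0).
Description: the claimed parameters are [16, 13, 4]_16; such a code would be MDS (meets Singleton bound).


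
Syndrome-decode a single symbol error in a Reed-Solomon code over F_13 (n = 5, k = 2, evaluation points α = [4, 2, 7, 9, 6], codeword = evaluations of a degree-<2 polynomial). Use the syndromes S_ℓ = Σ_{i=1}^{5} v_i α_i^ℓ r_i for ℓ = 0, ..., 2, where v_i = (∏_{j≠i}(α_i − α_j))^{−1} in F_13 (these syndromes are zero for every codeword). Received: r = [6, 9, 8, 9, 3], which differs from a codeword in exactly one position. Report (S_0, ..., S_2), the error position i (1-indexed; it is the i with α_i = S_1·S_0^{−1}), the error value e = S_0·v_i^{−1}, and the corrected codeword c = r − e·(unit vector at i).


S = (2, 5, 6), error at position 4, error magnitude e = 4, c = [6, 9, 8, 5, 3].

Step 1: column multipliers v_i = (∏_{j≠i}(α_i − α_j))^{−1} mod 13.
  i = 1 (α = 4): (4−2)(4−7)(4−9)(4−6) = 2·(−3)·(−5)·(−2) = −60 ≡ 5, so v_1 = 5^{−1} = 8 (mod 13).
  i = 2 (α = 2): (2−4)(2−7)(2−9)(2−6) = (−2)·(−5)·(−7)·(−4) = 280 ≡ 7, so v_2 = 7^{−1} = 2 (mod 13).
  i = 3 (α = 7): (7−4)(7−2)(7−9)(7−6) = 3·5·(−2)·1 = −30 ≡ 9, so v_3 = 9^{−1} = 3 (mod 13).
  i = 4 (α = 9): (9−4)(9−2)(9−7)(9−6) = 5·7·2·3 = 210 ≡ 2, so v_4 = 2^{−1} = 7 (mod 13).
  i = 5 (α = 6): (6−4)(6−2)(6−7)(6−9) = 2·4·(−1)·(−3) = 24 ≡ 11, so v_5 = 11^{−1} = 6 (mod 13).
  v = [8, 2, 3, 7, 6].
Step 2: syndromes of r = [6, 9, 8, 9, 3] (all sums mod 13).
  S_0 = Σ v_i r_i = 8·6 + 2·9 + 3·8 + 7·9 + 6·3 = 171 ≡ 2.
  S_1 = Σ v_i α_i r_i = 8·4·6 + 2·2·9 + 3·7·8 + 7·9·9 + 6·6·3 = 1071 ≡ 5.
  α_i^2 mod 13 = [3, 4, 10, 3, 10].
  S_2 = Σ v_i α_i^2 r_i = 8·3·6 + 2·4·9 + 3·10·8 + 7·3·9 + 6·10·3 = 825 ≡ 6.
  S = (2, 5, 6) ≠ 0, so r is not a codeword (an error is present).
Step 3: locate the error. For a single error e at position i, S_ℓ = v_i·e·α_i^ℓ, so α_err = S_1/S_0.
  S_0^{−1} = 2^{−1} = 7 (mod 13), so α_err = 5·7 = 35 ≡ 9 = α_4. Error position i = 4.
  Consistency check: S_2/S_1 = 6·8 = 48 ≡ 9 = α_err ✓ (single-error assumption holds).
Step 4: error magnitude e = S_0/v_4 = S_0·∏_{j≠4}(α_4 − α_j) = 2·2 = 4 ≡ 4 (mod 13).
Step 5: correct position 4: c_4 = r_4 − e = 9 − 4 ≡ 5 (mod 13). Hence c = [6, 9, 8, 5, 3].
  Check: interpolating c through the α_i gives m(x) = 12 + 5·x (degree < 2) with m(α_i) = c_i for every i, so c is indeed a codeword.


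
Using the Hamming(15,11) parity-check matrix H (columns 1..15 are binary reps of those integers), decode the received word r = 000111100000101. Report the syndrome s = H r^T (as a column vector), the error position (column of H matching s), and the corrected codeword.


s = (0, 0, 1, 0)^T, error position = 2, corrected codeword c = 010111100000101

Compute s = H r^T mod 2 one row at a time:
  s_1 = 0 + 0 + 0 + 0 + 0 + 1 + 0 + 1 = 2 ≡ 0 (mod 2).
  s_2 = 1 + 1 + 1 + 1 + 0 + 1 + 0 + 1 = 6 ≡ 0 (mod 2).
  s_3 = 0 + 0 + 1 + 1 + 0 + 0 + 0 + 1 = 3 ≡ 1 (mod 2).
  s_4 = 0 + 0 + 1 + 1 + 0 + 0 + 1 + 1 = 4 ≡ 0 (mod 2).
s = (0, 0, 1, 0)^T — this equals column 2 of H (binary 0010), so error is at position 2.
Correct: flip bit 2 of r = 000111100000101 to get c = 010111100000101.


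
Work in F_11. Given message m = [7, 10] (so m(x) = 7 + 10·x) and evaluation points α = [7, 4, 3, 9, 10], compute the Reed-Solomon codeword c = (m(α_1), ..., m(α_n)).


c = [0, 3, 4, 9, 8]

Message polynomial: m(x) = 7 + 10·x (mod 11).
For each evaluation point α_i, compute m(α_i) mod 11:
  α_1 = 7: Horner steps 10 → 0, so m(7) = 0.
  α_2 = 4: Horner steps 10 → 3, so m(4) = 3.
  α_3 = 3: Horner steps 10 → 4, so m(3) = 4.
  α_4 = 9: Horner steps 10 → 9, so m(9) = 9.
  α_5 = 10: Horner steps 10 → 8, so m(10) = 8.
Codeword c = [0, 3, 4, 9, 8] ∈ F_11^5.


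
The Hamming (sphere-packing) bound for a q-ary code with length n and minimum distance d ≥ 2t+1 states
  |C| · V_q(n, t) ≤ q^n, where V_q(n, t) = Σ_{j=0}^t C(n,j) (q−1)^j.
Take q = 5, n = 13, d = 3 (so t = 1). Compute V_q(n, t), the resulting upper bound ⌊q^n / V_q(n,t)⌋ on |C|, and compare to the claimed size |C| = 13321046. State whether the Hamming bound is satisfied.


V_q(n, t) = 53, q^n = 1220703125, Hamming bound = 23032134, |C| = 13321046 ≤ bound (satisfied).

Step 1: Compute V_q(n, t) = Σ_{j=0}^1 C(n, j) (q−1)^j.
  j = 0: C(13,0)·(4)^0 = 1·1 = 1.
  j = 1: C(13,1)·(4)^1 = 13·4 = 52.
  V_q(n, t) = 1 + 52 = 53.
Step 2: q^n = 5^13 = 1220703125.
Step 3: Hamming bound ⌊q^n / V_q(n,t)⌋ = ⌊1220703125/53⌋ = 23032134.
Step 4: Compare |C| = 13321046 to 23032134: satisfied.
The claimed |C| lies below the Hamming bound.


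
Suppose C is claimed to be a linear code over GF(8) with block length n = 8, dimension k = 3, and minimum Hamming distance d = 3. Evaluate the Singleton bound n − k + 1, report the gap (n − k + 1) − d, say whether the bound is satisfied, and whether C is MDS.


Singleton RHS = n − k + 1 = 6, slack = 3, bound satisfied, not MDS.

Singleton bound: d ≤ n − k + 1.
Here n = 8, k = 3, so n − k + 1 = 6.
Given d = 3, check d ≤ 6: YES.
Slack = (n − k + 1) − d = 3.
The code is NOT MDS (slack = 3 > 0).
Description: the claimed parameters are [8, 3, 3]_8; such a code would be non-MDS.


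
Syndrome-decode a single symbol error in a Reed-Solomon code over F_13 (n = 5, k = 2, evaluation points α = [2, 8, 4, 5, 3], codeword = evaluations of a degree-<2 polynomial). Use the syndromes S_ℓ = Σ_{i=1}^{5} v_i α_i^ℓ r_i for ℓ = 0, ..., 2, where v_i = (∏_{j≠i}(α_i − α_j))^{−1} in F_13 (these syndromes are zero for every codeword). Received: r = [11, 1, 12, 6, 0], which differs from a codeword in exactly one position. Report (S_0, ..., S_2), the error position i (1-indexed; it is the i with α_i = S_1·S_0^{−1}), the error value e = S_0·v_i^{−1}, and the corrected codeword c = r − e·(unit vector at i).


S = (7, 8, 11), error at position 5, error magnitude e = 8, c = [11, 1, 12, 6, 5].

Step 1: column multipliers v_i = (∏_{j≠i}(α_i − α_j))^{−1} mod 13.
  i = 1 (α = 2): (2−8)(2−4)(2−5)(2−3) = (−6)·(−2)·(−3)·(−1) = 36 ≡ 10, so v_1 = 10^{−1} = 4 (mod 13).
  i = 2 (α = 8): (8−2)(8−4)(8−5)(8−3) = 6·4·3·5 = 360 ≡ 9, so v_2 = 9^{−1} = 3 (mod 13).
  i = 3 (α = 4): (4−2)(4−8)(4−5)(4−3) = 2·(−4)·(−1)·1 = 8 ≡ 8, so v_3 = 8^{−1} = 5 (mod 13).
  i = 4 (α = 5): (5−2)(5−8)(5−4)(5−3) = 3·(−3)·1·2 = −18 ≡ 8, so v_4 = 8^{−1} = 5 (mod 13).
  i = 5 (α = 3): (3−2)(3−8)(3−4)(3−5) = 1·(−5)·(−1)·(−2) = −10 ≡ 3, so v_5 = 3^{−1} = 9 (mod 13).
  v = [4, 3, 5, 5, 9].
Step 2: syndromes of r = [11, 1, 12, 6, 0] (all sums mod 13).
  S_0 = Σ v_i r_i = 4·11 + 3·1 + 5·12 + 5·6 + 9·0 = 137 ≡ 7.
  S_1 = Σ v_i α_i r_i = 4·2·11 + 3·8·1 + 5·4·12 + 5·5·6 + 9·3·0 = 502 ≡ 8.
  α_i^2 mod 13 = [4, 12, 3, 12, 9].
  S_2 = Σ v_i α_i^2 r_i = 4·4·11 + 3·12·1 + 5·3·12 + 5·12·6 + 9·9·0 = 752 ≡ 11.
  S = (7, 8, 11) ≠ 0, so r is not a codeword (an error is present).
Step 3: locate the error. For a single error e at position i, S_ℓ = v_i·e·α_i^ℓ, so α_err = S_1/S_0.
  S_0^{−1} = 7^{−1} = 2 (mod 13), so α_err = 8·2 = 16 ≡ 3 = α_5. Error position i = 5.
  Consistency check: S_2/S_1 = 11·5 = 55 ≡ 3 = α_err ✓ (single-error assumption holds).
Step 4: error magnitude e = S_0/v_5 = S_0·∏_{j≠5}(α_5 − α_j) = 7·3 = 21 ≡ 8 (mod 13).
Step 5: correct position 5: c_5 = r_5 − e = 0 − 8 ≡ 5 (mod 13). Hence c = [11, 1, 12, 6, 5].
  Check: interpolating c through the α_i gives m(x) = 10 + 7·x (degree < 2) with m(α_i) = c_i for every i, so c is indeed a codeword.


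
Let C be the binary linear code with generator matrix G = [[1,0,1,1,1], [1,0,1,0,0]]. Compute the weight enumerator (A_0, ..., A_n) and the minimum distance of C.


Weight distribution: A_0 = 1, A_2 = 2, A_4 = 1. Minimum distance d = 2.

Enumerate all 2^2 = 4 messages m ∈ F_2^2.
For each, compute codeword c = mG in F_2^5, then tally its weight.
  m = 00 → c = 00000, weight = 0.
  m = 10 → c = 10111, weight = 4.
  m = 01 → c = 10100, weight = 2.
  m = 11 → c = 00011, weight = 2.
Tally weights:
  weight 0: 1 codewords.
  weight 2: 2 codewords.
  weight 4: 1 codewords.
Minimum distance d = smallest w > 0 with A_w > 0 = 2.
Sanity: Σ A_w = 4 = 2^2 = 4 ✓.


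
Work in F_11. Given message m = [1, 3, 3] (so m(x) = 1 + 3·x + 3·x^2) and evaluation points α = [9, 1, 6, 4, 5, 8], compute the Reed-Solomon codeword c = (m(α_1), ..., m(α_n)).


c = [7, 7, 6, 6, 3, 8]

Message polynomial: m(x) = 1 + 3·x + 3·x^2 (mod 11).
For each evaluation point α_i, compute m(α_i) mod 11:
  α_1 = 9: Horner steps 3 → 8 → 7, so m(9) = 7.
  α_2 = 1: Horner steps 3 → 6 → 7, so m(1) = 7.
  α_3 = 6: Horner steps 3 → 10 → 6, so m(6) = 6.
  α_4 = 4: Horner steps 3 → 4 → 6, so m(4) = 6.
  α_5 = 5: Horner steps 3 → 7 → 3, so m(5) = 3.
  α_6 = 8: Horner steps 3 → 5 → 8, so m(8) = 8.
Codeword c = [7, 7, 6, 6, 3, 8] ∈ F_11^6.


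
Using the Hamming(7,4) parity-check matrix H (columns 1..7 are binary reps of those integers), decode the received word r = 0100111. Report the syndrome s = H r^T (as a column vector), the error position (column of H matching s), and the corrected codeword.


s = (1, 1, 0)^T, error position = 6, corrected codeword c = 0100101

Compute s = H r^T mod 2 one row at a time:
  s_1 = 0 + 1 + 1 + 1 = 3 ≡ 1 (mod 2).
  s_2 = 1 + 0 + 1 + 1 = 3 ≡ 1 (mod 2).
  s_3 = 0 + 0 + 1 + 1 = 2 ≡ 0 (mod 2).
s = (1, 1, 0)^T — this equals column 6 of H (binary 110), so error is at position 6.
Correct: flip bit 6 of r = 0100111 to get c = 0100101.


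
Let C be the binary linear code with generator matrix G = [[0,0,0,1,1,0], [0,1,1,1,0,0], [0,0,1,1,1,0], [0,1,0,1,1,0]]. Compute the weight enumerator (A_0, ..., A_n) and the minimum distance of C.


Weight distribution: A_0 = 1, A_1 = 4, A_2 = 6, A_3 = 4, A_4 = 1. Minimum distance d = 1.

Enumerate all 2^4 = 16 messages m ∈ F_2^4.
For each, compute codeword c = mG in F_2^6, then tally its weight.
  m = 0000 → c = 000000, weight = 0.
  m = 1000 → c = 000110, weight = 2.
  m = 0100 → c = 011100, weight = 3.
  m = 1100 → c = 011010, weight = 3.
  m = 0010 → c = 001110, weight = 3.
  m = 1010 → c = 001000, weight = 1.
  m = 0110 → c = 010010, weight = 2.
  m = 1110 → c = 010100, weight = 2.
  m = 0001 → c = 010110, weight = 3.
  m = 1001 → c = 010000, weight = 1.
  m = 0101 → c = 001010, weight = 2.
  m = 1101 → c = 001100, weight = 2.
  m = 0011 → c = 011000, weight = 2.
  m = 1011 → c = 011110, weight = 4.
  m = 0111 → c = 000100, weight = 1.
  m = 1111 → c = 000010, weight = 1.
Tally weights:
  weight 0: 1 codewords.
  weight 1: 4 codewords.
  weight 2: 6 codewords.
  weight 3: 4 codewords.
  weight 4: 1 codewords.
Minimum distance d = smallest w > 0 with A_w > 0 = 1.
Sanity: Σ A_w = 16 = 2^4 = 16 ✓.


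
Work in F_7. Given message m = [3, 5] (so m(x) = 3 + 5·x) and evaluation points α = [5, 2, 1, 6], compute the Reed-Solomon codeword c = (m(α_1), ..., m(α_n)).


c = [0, 6, 1, 5]

Message polynomial: m(x) = 3 + 5·x (mod 7).
For each evaluation point α_i, compute m(α_i) mod 7:
  α_1 = 5: Horner steps 5 → 0, so m(5) = 0.
  α_2 = 2: Horner steps 5 → 6, so m(2) = 6.
  α_3 = 1: Horner steps 5 → 1, so m(1) = 1.
  α_4 = 6: Horner steps 5 → 5, so m(6) = 5.
Codeword c = [0, 6, 1, 5] ∈ F_7^4.


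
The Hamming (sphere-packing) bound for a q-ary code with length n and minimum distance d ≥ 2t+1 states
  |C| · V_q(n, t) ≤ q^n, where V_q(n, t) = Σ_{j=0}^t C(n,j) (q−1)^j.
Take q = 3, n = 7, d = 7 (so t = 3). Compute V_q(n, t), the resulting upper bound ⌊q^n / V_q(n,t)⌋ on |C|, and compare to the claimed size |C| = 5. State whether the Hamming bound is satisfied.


V_q(n, t) = 379, q^n = 2187, Hamming bound = 5, |C| = 5 ≤ bound (satisfied).

Step 1: Compute V_q(n, t) = Σ_{j=0}^3 C(n, j) (q−1)^j.
  j = 0: C(7,0)·(2)^0 = 1·1 = 1.
  j = 1: C(7,1)·(2)^1 = 7·2 = 14.
  j = 2: C(7,2)·(2)^2 = 21·4 = 84.
  j = 3: C(7,3)·(2)^3 = 35·8 = 280.
  V_q(n, t) = 1 + 14 + 84 + 280 = 379.
Step 2: q^n = 3^7 = 2187.
Step 3: Hamming bound ⌊q^n / V_q(n,t)⌋ = ⌊2187/379⌋ = 5.
Step 4: Compare |C| = 5 to 5: satisfied.
The claimed |C| lies at the Hamming bound (tight).


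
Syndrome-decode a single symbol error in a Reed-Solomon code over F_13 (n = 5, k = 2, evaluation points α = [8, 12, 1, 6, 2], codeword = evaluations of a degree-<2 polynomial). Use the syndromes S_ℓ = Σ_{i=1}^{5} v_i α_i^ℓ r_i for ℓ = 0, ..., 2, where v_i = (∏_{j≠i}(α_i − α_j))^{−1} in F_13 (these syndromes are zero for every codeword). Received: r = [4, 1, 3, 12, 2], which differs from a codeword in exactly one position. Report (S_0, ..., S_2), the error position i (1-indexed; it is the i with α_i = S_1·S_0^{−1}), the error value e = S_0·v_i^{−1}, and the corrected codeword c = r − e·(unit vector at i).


S = (11, 11, 11), error at position 3, error magnitude e = 10, c = [4, 1, 6, 12, 2].

Step 1: column multipliers v_i = (∏_{j≠i}(α_i − α_j))^{−1} mod 13.
  i = 1 (α = 8): (8−12)(8−1)(8−6)(8−2) = (−4)·7·2·6 = −336 ≡ 2, so v_1 = 2^{−1} = 7 (mod 13).
  i = 2 (α = 12): (12−8)(12−1)(12−6)(12−2) = 4·11·6·10 = 2640 ≡ 1, so v_2 = 1^{−1} = 1 (mod 13).
  i = 3 (α = 1): (1−8)(1−12)(1−6)(1−2) = (−7)·(−11)·(−5)·(−1) = 385 ≡ 8, so v_3 = 8^{−1} = 5 (mod 13).
  i = 4 (α = 6): (6−8)(6−12)(6−1)(6−2) = (−2)·(−6)·5·4 = 240 ≡ 6, so v_4 = 6^{−1} = 11 (mod 13).
  i = 5 (α = 2): (2−8)(2−12)(2−1)(2−6) = (−6)·(−10)·1·(−4) = −240 ≡ 7, so v_5 = 7^{−1} = 2 (mod 13).
  v = [7, 1, 5, 11, 2].
Step 2: syndromes of r = [4, 1, 3, 12, 2] (all sums mod 13).
  S_0 = Σ v_i r_i = 7·4 + 1·1 + 5·3 + 11·12 + 2·2 = 180 ≡ 11.
  S_1 = Σ v_i α_i r_i = 7·8·4 + 1·12·1 + 5·1·3 + 11·6·12 + 2·2·2 = 1051 ≡ 11.
  α_i^2 mod 13 = [12, 1, 1, 10, 4].
  S_2 = Σ v_i α_i^2 r_i = 7·12·4 + 1·1·1 + 5·1·3 + 11·10·12 + 2·4·2 = 1688 ≡ 11.
  S = (11, 11, 11) ≠ 0, so r is not a codeword (an error is present).
Step 3: locate the error. For a single error e at position i, S_ℓ = v_i·e·α_i^ℓ, so α_err = S_1/S_0.
  S_0^{−1} = 11^{−1} = 6 (mod 13), so α_err = 11·6 = 66 ≡ 1 = α_3. Error position i = 3.
  Consistency check: S_2/S_1 = 11·6 = 66 ≡ 1 = α_err ✓ (single-error assumption holds).
Step 4: error magnitude e = S_0/v_3 = S_0·∏_{j≠3}(α_3 − α_j) = 11·8 = 88 ≡ 10 (mod 13).
Step 5: correct position 3: c_3 = r_3 − e = 3 − 10 ≡ 6 (mod 13). Hence c = [4, 1, 6, 12, 2].
  Check: interpolating c through the α_i gives m(x) = 10 + 9·x (degree < 2) with m(α_i) = c_i for every i, so c is indeed a codeword.


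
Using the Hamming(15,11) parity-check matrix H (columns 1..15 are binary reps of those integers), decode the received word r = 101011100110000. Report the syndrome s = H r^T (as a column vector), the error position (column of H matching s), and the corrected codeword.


s = (0, 1, 1, 1)^T, error position = 7, corrected codeword c = 101011000110000

Compute s = H r^T mod 2 one row at a time:
  s_1 = 0 + 0 + 1 + 1 + 0 + 0 + 0 + 0 = 2 ≡ 0 (mod 2).
  s_2 = 0 + 1 + 1 + 1 + 0 + 0 + 0 + 0 = 3 ≡ 1 (mod 2).
  s_3 = 0 + 1 + 1 + 1 + 1 + 1 + 0 + 0 = 5 ≡ 1 (mod 2).
  s_4 = 1 + 1 + 1 + 1 + 0 + 1 + 0 + 0 = 5 ≡ 1 (mod 2).
s = (0, 1, 1, 1)^T — this equals column 7 of H (binary 0111), so error is at position 7.
Correct: flip bit 7 of r = 101011100110000 to get c = 101011000110000.


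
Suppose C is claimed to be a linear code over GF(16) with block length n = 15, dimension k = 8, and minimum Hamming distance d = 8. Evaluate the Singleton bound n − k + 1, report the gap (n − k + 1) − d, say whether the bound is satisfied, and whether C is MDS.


Singleton RHS = n − k + 1 = 8, slack = 0, bound satisfied, MDS.

Singleton bound: d ≤ n − k + 1.
Here n = 15, k = 8, so n − k + 1 = 8.
Given d = 8, check d ≤ 8: YES.
Slack = (n − k + 1) − d = 0.
The code is MDS (slack = 0).
Description: the claimed parameters are [15, 8, 8]_16; such a code would be MDS (meets Singleton bound).


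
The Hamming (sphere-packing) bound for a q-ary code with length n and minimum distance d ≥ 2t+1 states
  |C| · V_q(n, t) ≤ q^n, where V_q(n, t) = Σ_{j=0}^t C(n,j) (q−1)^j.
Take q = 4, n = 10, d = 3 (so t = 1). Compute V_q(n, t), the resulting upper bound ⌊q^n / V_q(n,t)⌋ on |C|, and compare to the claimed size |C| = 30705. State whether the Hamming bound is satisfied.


V_q(n, t) = 31, q^n = 1048576, Hamming bound = 33825, |C| = 30705 ≤ bound (satisfied).

Step 1: Compute V_q(n, t) = Σ_{j=0}^1 C(n, j) (q−1)^j.
  j = 0: C(10,0)·(3)^0 = 1·1 = 1.
  j = 1: C(10,1)·(3)^1 = 10·3 = 30.
  V_q(n, t) = 1 + 30 = 31.
Step 2: q^n = 4^10 = 1048576.
Step 3: Hamming bound ⌊q^n / V_q(n,t)⌋ = ⌊1048576/31⌋ = 33825.
Step 4: Compare |C| = 30705 to 33825: satisfied.
The claimed |C| lies below the Hamming bound.


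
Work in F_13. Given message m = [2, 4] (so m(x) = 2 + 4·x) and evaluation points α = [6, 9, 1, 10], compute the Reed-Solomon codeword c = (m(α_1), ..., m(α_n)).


c = [0, 12, 6, 3]

Message polynomial: m(x) = 2 + 4·x (mod 13).
For each evaluation point α_i, compute m(α_i) mod 13:
  α_1 = 6: Horner steps 4 → 0, so m(6) = 0.
  α_2 = 9: Horner steps 4 → 12, so m(9) = 12.
  α_3 = 1: Horner steps 4 → 6, so m(1) = 6.
  α_4 = 10: Horner steps 4 → 3, so m(10) = 3.
Codeword c = [0, 12, 6, 3] ∈ F_13^4.


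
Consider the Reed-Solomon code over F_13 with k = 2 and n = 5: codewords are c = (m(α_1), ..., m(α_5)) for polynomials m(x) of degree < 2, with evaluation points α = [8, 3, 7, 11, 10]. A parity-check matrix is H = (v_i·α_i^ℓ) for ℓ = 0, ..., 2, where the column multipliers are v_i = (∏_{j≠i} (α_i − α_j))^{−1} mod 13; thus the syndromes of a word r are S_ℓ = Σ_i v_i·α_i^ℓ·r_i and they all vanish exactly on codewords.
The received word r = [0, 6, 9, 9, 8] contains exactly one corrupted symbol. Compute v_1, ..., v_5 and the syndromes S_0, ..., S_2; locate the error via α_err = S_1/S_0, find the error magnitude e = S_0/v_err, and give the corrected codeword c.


S = (2, 9, 8), error at position 4, error magnitude e = 10, c = [0, 6, 9, 12, 8].

Step 1: column multipliers v_i = (∏_{j≠i}(α_i − α_j))^{−1} mod 13.
  i = 1 (α = 8): (8−3)(8−7)(8−11)(8−10) = 5·1·(−3)·(−2) = 30 ≡ 4, so v_1 = 4^{−1} = 10 (mod 13).
  i = 2 (α = 3): (3−8)(3−7)(3−11)(3−10) = (−5)·(−4)·(−8)·(−7) = 1120 ≡ 2, so v_2 = 2^{−1} = 7 (mod 13).
  i = 3 (α = 7): (7−8)(7−3)(7−11)(7−10) = (−1)·4·(−4)·(−3) = −48 ≡ 4, so v_3 = 4^{−1} = 10 (mod 13).
  i = 4 (α = 11): (11−8)(11−3)(11−7)(11−10) = 3·8·4·1 = 96 ≡ 5, so v_4 = 5^{−1} = 8 (mod 13).
  i = 5 (α = 10): (10−8)(10−3)(10−7)(10−11) = 2·7·3·(−1) = −42 ≡ 10, so v_5 = 10^{−1} = 4 (mod 13).
  v = [10, 7, 10, 8, 4].
Step 2: syndromes of r = [0, 6, 9, 9, 8] (all sums mod 13).
  S_0 = Σ v_i r_i = 10·0 + 7·6 + 10·9 + 8·9 + 4·8 = 236 ≡ 2.
  S_1 = Σ v_i α_i r_i = 10·8·0 + 7·3·6 + 10·7·9 + 8·11·9 + 4·10·8 = 1868 ≡ 9.
  α_i^2 mod 13 = [12, 9, 10, 4, 9].
  S_2 = Σ v_i α_i^2 r_i = 10·12·0 + 7·9·6 + 10·10·9 + 8·4·9 + 4·9·8 = 1854 ≡ 8.
  S = (2, 9, 8) ≠ 0, so r is not a codeword (an error is present).
Step 3: locate the error. For a single error e at position i, S_ℓ = v_i·e·α_i^ℓ, so α_err = S_1/S_0.
  S_0^{−1} = 2^{−1} = 7 (mod 13), so α_err = 9·7 = 63 ≡ 11 = α_4. Error position i = 4.
  Consistency check: S_2/S_1 = 8·3 = 24 ≡ 11 = α_err ✓ (single-error assumption holds).
Step 4: error magnitude e = S_0/v_4 = S_0·∏_{j≠4}(α_4 − α_j) = 2·5 = 10 ≡ 10 (mod 13).
Step 5: correct position 4: c_4 = r_4 − e = 9 − 10 ≡ 12 (mod 13). Hence c = [0, 6, 9, 12, 8].
  Check: interpolating c through the α_i gives m(x) = 7 + 4·x (degree < 2) with m(α_i) = c_i for every i, so c is indeed a codeword.


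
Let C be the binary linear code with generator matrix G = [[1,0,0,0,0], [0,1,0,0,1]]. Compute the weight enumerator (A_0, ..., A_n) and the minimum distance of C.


Weight distribution: A_0 = 1, A_1 = 1, A_2 = 1, A_3 = 1. Minimum distance d = 1.

Enumerate all 2^2 = 4 messages m ∈ F_2^2.
For each, compute codeword c = mG in F_2^5, then tally its weight.
  m = 00 → c = 00000, weight = 0.
  m = 10 → c = 10000, weight = 1.
  m = 01 → c = 01001, weight = 2.
  m = 11 → c = 11001, weight = 3.
Tally weights:
  weight 0: 1 codewords.
  weight 1: 1 codewords.
  weight 2: 1 codewords.
  weight 3: 1 codewords.
Minimum distance d = smallest w > 0 with A_w > 0 = 1.
Sanity: Σ A_w = 4 = 2^2 = 4 ✓.


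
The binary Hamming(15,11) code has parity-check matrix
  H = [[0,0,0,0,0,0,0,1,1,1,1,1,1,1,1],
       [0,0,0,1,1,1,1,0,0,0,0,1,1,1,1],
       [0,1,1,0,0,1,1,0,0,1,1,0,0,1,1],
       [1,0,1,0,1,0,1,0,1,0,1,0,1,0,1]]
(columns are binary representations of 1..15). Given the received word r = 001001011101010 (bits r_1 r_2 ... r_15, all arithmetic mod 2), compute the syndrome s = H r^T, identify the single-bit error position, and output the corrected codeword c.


s = (1, 1, 0, 0)^T, error position = 12, corrected codeword c = 001001011100010

Compute s = H r^T mod 2 one row at a time:
  s_1 = 1 + 1 + 1 + 0 + 1 + 0 + 1 + 0 = 5 ≡ 1 (mod 2).
  s_2 = 0 + 0 + 1 + 0 + 1 + 0 + 1 + 0 = 3 ≡ 1 (mod 2).
  s_3 = 0 + 1 + 1 + 0 + 1 + 0 + 1 + 0 = 4 ≡ 0 (mod 2).
  s_4 = 0 + 1 + 0 + 0 + 1 + 0 + 0 + 0 = 2 ≡ 0 (mod 2).
s = (1, 1, 0, 0)^T — this equals column 12 of H (binary 1100), so error is at position 12.
Correct: flip bit 12 of r = 001001011101010 to get c = 001001011100010.


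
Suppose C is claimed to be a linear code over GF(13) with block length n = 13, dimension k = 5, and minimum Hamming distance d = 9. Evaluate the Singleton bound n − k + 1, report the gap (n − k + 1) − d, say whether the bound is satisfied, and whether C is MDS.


Singleton RHS = n − k + 1 = 9, slack = 0, bound satisfied, MDS.

Singleton bound: d ≤ n − k + 1.
Here n = 13, k = 5, so n − k + 1 = 9.
Given d = 9, check d ≤ 9: YES.
Slack = (n − k + 1) − d = 0.
The code is MDS (slack = 0).
Description: the claimed parameters are [13, 5, 9]_13; such a code would be MDS (meets Singleton bound).


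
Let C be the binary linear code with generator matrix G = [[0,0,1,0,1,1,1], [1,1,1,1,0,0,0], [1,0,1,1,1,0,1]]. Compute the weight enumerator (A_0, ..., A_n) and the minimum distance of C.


Weight distribution: A_0 = 1, A_3 = 3, A_4 = 2, A_5 = 1, A_6 = 1. Minimum distance d = 3.

Enumerate all 2^3 = 8 messages m ∈ F_2^3.
For each, compute codeword c = mG in F_2^7, then tally its weight.
  m = 000 → c = 0000000, weight = 0.
  m = 100 → c = 0010111, weight = 4.
  m = 010 → c = 1111000, weight = 4.
  m = 110 → c = 1101111, weight = 6.
  m = 001 → c = 1011101, weight = 5.
  m = 101 → c = 1001010, weight = 3.
  m = 011 → c = 0100101, weight = 3.
  m = 111 → c = 0110010, weight = 3.
Tally weights:
  weight 0: 1 codewords.
  weight 3: 3 codewords.
  weight 4: 2 codewords.
  weight 5: 1 codewords.
  weight 6: 1 codewords.
Minimum distance d = smallest w > 0 with A_w > 0 = 3.
Sanity: Σ A_w = 8 = 2^3 = 8 ✓.


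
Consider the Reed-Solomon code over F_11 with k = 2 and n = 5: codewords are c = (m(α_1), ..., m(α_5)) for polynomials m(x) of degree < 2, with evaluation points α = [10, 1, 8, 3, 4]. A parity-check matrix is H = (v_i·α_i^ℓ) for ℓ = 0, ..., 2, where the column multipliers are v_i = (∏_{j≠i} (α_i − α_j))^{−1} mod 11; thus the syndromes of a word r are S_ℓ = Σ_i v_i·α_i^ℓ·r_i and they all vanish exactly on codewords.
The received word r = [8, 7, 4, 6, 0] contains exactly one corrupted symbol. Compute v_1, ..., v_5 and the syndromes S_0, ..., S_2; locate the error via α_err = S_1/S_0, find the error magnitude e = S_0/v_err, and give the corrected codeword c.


S = (1, 8, 9), error at position 3, error magnitude e = 6, c = [8, 7, 9, 6, 0].

Step 1: column multipliers v_i = (∏_{j≠i}(α_i − α_j))^{−1} mod 11.
  i = 1 (α = 10): (10−1)(10−8)(10−3)(10−4) = 9·2·7·6 = 756 ≡ 8, so v_1 = 8^{−1} = 7 (mod 11).
  i = 2 (α = 1): (1−10)(1−8)(1−3)(1−4) = (−9)·(−7)·(−2)·(−3) = 378 ≡ 4, so v_2 = 4^{−1} = 3 (mod 11).
  i = 3 (α = 8): (8−10)(8−1)(8−3)(8−4) = (−2)·7·5·4 = −280 ≡ 6, so v_3 = 6^{−1} = 2 (mod 11).
  i = 4 (α = 3): (3−10)(3−1)(3−8)(3−4) = (−7)·2·(−5)·(−1) = −70 ≡ 7, so v_4 = 7^{−1} = 8 (mod 11).
  i = 5 (α = 4): (4−10)(4−1)(4−8)(4−3) = (−6)·3·(−4)·1 = 72 ≡ 6, so v_5 = 6^{−1} = 2 (mod 11).
  v = [7, 3, 2, 8, 2].
Step 2: syndromes of r = [8, 7, 4, 6, 0] (all sums mod 11).
  S_0 = Σ v_i r_i = 7·8 + 3·7 + 2·4 + 8·6 + 2·0 = 133 ≡ 1.
  S_1 = Σ v_i α_i r_i = 7·10·8 + 3·1·7 + 2·8·4 + 8·3·6 + 2·4·0 = 789 ≡ 8.
  α_i^2 mod 11 = [1, 1, 9, 9, 5].
  S_2 = Σ v_i α_i^2 r_i = 7·1·8 + 3·1·7 + 2·9·4 + 8·9·6 + 2·5·0 = 581 ≡ 9.
  S = (1, 8, 9) ≠ 0, so r is not a codeword (an error is present).
Step 3: locate the error. For a single error e at position i, S_ℓ = v_i·e·α_i^ℓ, so α_err = S_1/S_0.
  S_0^{−1} = 1^{−1} = 1 (mod 11), so α_err = 8·1 = 8 ≡ 8 = α_3. Error position i = 3.
  Consistency check: S_2/S_1 = 9·7 = 63 ≡ 8 = α_err ✓ (single-error assumption holds).
Step 4: error magnitude e = S_0/v_3 = S_0·∏_{j≠3}(α_3 − α_j) = 1·6 = 6 ≡ 6 (mod 11).
Step 5: correct position 3: c_3 = r_3 − e = 4 − 6 ≡ 9 (mod 11). Hence c = [8, 7, 9, 6, 0].
  Check: interpolating c through the α_i gives m(x) = 2 + 5·x (degree < 2) with m(α_i) = c_i for every i, so c is indeed a codeword.


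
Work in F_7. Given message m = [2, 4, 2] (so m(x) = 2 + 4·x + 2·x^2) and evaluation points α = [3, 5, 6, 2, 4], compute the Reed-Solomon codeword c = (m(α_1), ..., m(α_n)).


c = [4, 2, 0, 4, 1]

Message polynomial: m(x) = 2 + 4·x + 2·x^2 (mod 7).
For each evaluation point α_i, compute m(α_i) mod 7:
  α_1 = 3: Horner steps 2 → 3 → 4, so m(3) = 4.
  α_2 = 5: Horner steps 2 → 0 → 2, so m(5) = 2.
  α_3 = 6: Horner steps 2 → 2 → 0, so m(6) = 0.
  α_4 = 2: Horner steps 2 → 1 → 4, so m(2) = 4.
  α_5 = 4: Horner steps 2 → 5 → 1, so m(4) = 1.
Codeword c = [4, 2, 0, 4, 1] ∈ F_7^5.


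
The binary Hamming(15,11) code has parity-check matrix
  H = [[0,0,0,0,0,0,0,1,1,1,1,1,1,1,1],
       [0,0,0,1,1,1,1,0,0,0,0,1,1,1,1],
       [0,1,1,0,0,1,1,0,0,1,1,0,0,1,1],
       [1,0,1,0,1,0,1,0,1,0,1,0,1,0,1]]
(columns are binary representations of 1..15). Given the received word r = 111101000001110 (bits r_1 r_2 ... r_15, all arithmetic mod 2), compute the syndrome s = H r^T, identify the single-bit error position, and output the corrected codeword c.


s = (1, 1, 0, 1)^T, error position = 13, corrected codeword c = 111101000001010

Compute s = H r^T mod 2 one row at a time:
  s_1 = 0 + 0 + 0 + 0 + 1 + 1 + 1 + 0 = 3 ≡ 1 (mod 2).
  s_2 = 1 + 0 + 1 + 0 + 1 + 1 + 1 + 0 = 5 ≡ 1 (mod 2).
  s_3 = 1 + 1 + 1 + 0 + 0 + 0 + 1 + 0 = 4 ≡ 0 (mod 2).
  s_4 = 1 + 1 + 0 + 0 + 0 + 0 + 1 + 0 = 3 ≡ 1 (mod 2).
s = (1, 1, 0, 1)^T — this equals column 13 of H (binary 1101), so error is at position 13.
Correct: flip bit 13 of r = 111101000001110 to get c = 111101000001010.


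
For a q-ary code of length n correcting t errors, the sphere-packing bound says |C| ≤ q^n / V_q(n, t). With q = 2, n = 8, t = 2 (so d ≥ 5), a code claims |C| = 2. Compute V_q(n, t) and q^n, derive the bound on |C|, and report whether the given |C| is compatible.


V_q(n, t) = 37, q^n = 256, Hamming bound = 6, |C| = 2 ≤ bound (satisfied).

Step 1: Compute V_q(n, t) = Σ_{j=0}^2 C(n, j) (q−1)^j.
  j = 0: C(8,0)·(1)^0 = 1·1 = 1.
  j = 1: C(8,1)·(1)^1 = 8·1 = 8.
  j = 2: C(8,2)·(1)^2 = 28·1 = 28.
  V_q(n, t) = 1 + 8 + 28 = 37.
Step 2: q^n = 2^8 = 256.
Step 3: Hamming bound ⌊q^n / V_q(n,t)⌋ = ⌊256/37⌋ = 6.
Step 4: Compare |C| = 2 to 6: satisfied.
The claimed |C| lies below the Hamming bound.


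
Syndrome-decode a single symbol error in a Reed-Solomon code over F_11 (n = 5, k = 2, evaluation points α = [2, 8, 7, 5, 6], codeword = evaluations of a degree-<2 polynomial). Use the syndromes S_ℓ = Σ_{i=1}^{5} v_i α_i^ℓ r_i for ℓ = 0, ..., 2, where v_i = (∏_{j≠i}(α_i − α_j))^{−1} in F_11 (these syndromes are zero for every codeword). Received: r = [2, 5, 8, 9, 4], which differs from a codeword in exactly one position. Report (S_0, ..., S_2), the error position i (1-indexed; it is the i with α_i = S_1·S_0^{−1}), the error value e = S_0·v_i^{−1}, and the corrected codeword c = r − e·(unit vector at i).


S = (9, 8, 1), error at position 3, error magnitude e = 9, c = [2, 5, 10, 9, 4].

Step 1: column multipliers v_i = (∏_{j≠i}(α_i − α_j))^{−1} mod 11.
  i = 1 (α = 2): (2−8)(2−7)(2−5)(2−6) = (−6)·(−5)·(−3)·(−4) = 360 ≡ 8, so v_1 = 8^{−1} = 7 (mod 11).
  i = 2 (α = 8): (8−2)(8−7)(8−5)(8−6) = 6·1·3·2 = 36 ≡ 3, so v_2 = 3^{−1} = 4 (mod 11).
  i = 3 (α = 7): (7−2)(7−8)(7−5)(7−6) = 5·(−1)·2·1 = −10 ≡ 1, so v_3 = 1^{−1} = 1 (mod 11).
  i = 4 (α = 5): (5−2)(5−8)(5−7)(5−6) = 3·(−3)·(−2)·(−1) = −18 ≡ 4, so v_4 = 4^{−1} = 3 (mod 11).
  i = 5 (α = 6): (6−2)(6−8)(6−7)(6−5) = 4·(−2)·(−1)·1 = 8 ≡ 8, so v_5 = 8^{−1} = 7 (mod 11).
  v = [7, 4, 1, 3, 7].
Step 2: syndromes of r = [2, 5, 8, 9, 4] (all sums mod 11).
  S_0 = Σ v_i r_i = 7·2 + 4·5 + 1·8 + 3·9 + 7·4 = 97 ≡ 9.
  S_1 = Σ v_i α_i r_i = 7·2·2 + 4·8·5 + 1·7·8 + 3·5·9 + 7·6·4 = 547 ≡ 8.
  α_i^2 mod 11 = [4, 9, 5, 3, 3].
  S_2 = Σ v_i α_i^2 r_i = 7·4·2 + 4·9·5 + 1·5·8 + 3·3·9 + 7·3·4 = 441 ≡ 1.
  S = (9, 8, 1) ≠ 0, so r is not a codeword (an error is present).
Step 3: locate the error. For a single error e at position i, S_ℓ = v_i·e·α_i^ℓ, so α_err = S_1/S_0.
  S_0^{−1} = 9^{−1} = 5 (mod 11), so α_err = 8·5 = 40 ≡ 7 = α_3. Error position i = 3.
  Consistency check: S_2/S_1 = 1·7 = 7 ≡ 7 = α_err ✓ (single-error assumption holds).
Step 4: error magnitude e = S_0/v_3 = S_0·∏_{j≠3}(α_3 − α_j) = 9·1 = 9 ≡ 9 (mod 11).
Step 5: correct position 3: c_3 = r_3 − e = 8 − 9 ≡ 10 (mod 11). Hence c = [2, 5, 10, 9, 4].
  Check: interpolating c through the α_i gives m(x) = 1 + 6·x (degree < 2) with m(α_i) = c_i for every i, so c is indeed a codeword.


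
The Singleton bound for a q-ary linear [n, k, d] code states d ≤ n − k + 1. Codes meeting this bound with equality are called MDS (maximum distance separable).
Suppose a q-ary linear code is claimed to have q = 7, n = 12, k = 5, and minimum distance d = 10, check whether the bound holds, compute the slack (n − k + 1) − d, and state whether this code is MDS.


Singleton RHS = n − k + 1 = 8, slack = -2, bound violated (no such code; not MDS).

Singleton bound: d ≤ n − k + 1.
Here n = 12, k = 5, so n − k + 1 = 8.
Given d = 10, check d ≤ 8: NO.
Slack = (n − k + 1) − d = -2.
The slack is negative: d = 10 exceeds n − k + 1 = 8 by 2, so the Singleton bound is violated and no linear [12, 5, 10]_7 code can exist. In particular it is not MDS (MDS requires d = n − k + 1 exactly).
Description: the claimed parameters are [12, 5, 10]_7; such a code would be impossible (violates the Singleton bound).


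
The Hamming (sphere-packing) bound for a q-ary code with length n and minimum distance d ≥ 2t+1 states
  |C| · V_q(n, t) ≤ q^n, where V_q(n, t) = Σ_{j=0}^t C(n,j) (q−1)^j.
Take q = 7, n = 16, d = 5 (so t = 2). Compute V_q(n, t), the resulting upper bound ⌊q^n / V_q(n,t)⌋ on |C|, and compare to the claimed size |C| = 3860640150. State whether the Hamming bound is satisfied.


V_q(n, t) = 4417, q^n = 33232930569601, Hamming bound = 7523869270, |C| = 3860640150 ≤ bound (satisfied).

Step 1: Compute V_q(n, t) = Σ_{j=0}^2 C(n, j) (q−1)^j.
  j = 0: C(16,0)·(6)^0 = 1·1 = 1.
  j = 1: C(16,1)·(6)^1 = 16·6 = 96.
  j = 2: C(16,2)·(6)^2 = 120·36 = 4320.
  V_q(n, t) = 1 + 96 + 4320 = 4417.
Step 2: q^n = 7^16 = 33232930569601.
Step 3: Hamming bound ⌊q^n / V_q(n,t)⌋ = ⌊33232930569601/4417⌋ = 7523869270.
Step 4: Compare |C| = 3860640150 to 7523869270: satisfied.
The claimed |C| lies below the Hamming bound.


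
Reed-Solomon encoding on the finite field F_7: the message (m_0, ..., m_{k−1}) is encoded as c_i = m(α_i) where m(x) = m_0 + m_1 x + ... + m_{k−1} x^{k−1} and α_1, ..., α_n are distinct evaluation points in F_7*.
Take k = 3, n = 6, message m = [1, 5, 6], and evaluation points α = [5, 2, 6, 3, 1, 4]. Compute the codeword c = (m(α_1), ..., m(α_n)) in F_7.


c = [1, 0, 2, 0, 5, 5]

Message polynomial: m(x) = 1 + 5·x + 6·x^2 (mod 7).
For each evaluation point α_i, compute m(α_i) mod 7:
  α_1 = 5: Horner steps 6 → 0 → 1, so m(5) = 1.
  α_2 = 2: Horner steps 6 → 3 → 0, so m(2) = 0.
  α_3 = 6: Horner steps 6 → 6 → 2, so m(6) = 2.
  α_4 = 3: Horner steps 6 → 2 → 0, so m(3) = 0.
  α_5 = 1: Horner steps 6 → 4 → 5, so m(1) = 5.
  α_6 = 4: Horner steps 6 → 1 → 5, so m(4) = 5.
Codeword c = [1, 0, 2, 0, 5, 5] ∈ F_7^6.


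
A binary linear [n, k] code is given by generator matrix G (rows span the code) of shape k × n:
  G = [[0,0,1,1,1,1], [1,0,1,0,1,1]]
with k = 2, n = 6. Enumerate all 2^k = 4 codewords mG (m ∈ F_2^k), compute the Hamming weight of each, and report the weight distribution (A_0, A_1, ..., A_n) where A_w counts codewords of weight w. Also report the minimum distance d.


Weight distribution: A_0 = 1, A_2 = 1, A_4 = 2. Minimum distance d = 2.

Enumerate all 2^2 = 4 messages m ∈ F_2^2.
For each, compute codeword c = mG in F_2^6, then tally its weight.
  m = 00 → c = 000000, weight = 0.
  m = 10 → c = 001111, weight = 4.
  m = 01 → c = 101011, weight = 4.
  m = 11 → c = 100100, weight = 2.
Tally weights:
  weight 0: 1 codewords.
  weight 2: 1 codewords.
  weight 4: 2 codewords.
Minimum distance d = smallest w > 0 with A_w > 0 = 2.
Sanity: Σ A_w = 4 = 2^2 = 4 ✓.


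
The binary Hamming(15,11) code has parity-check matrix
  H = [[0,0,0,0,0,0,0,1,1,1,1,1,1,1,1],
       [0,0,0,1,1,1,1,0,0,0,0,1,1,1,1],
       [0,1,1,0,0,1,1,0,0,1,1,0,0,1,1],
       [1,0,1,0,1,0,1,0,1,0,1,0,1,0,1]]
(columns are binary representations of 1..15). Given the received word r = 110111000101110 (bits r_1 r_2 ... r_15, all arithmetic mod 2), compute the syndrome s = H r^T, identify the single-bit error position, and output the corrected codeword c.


s = (0, 0, 0, 1)^T, error position = 1, corrected codeword c = 010111000101110

Compute s = H r^T mod 2 one row at a time:
  s_1 = 0 + 0 + 1 + 0 + 1 + 1 + 1 + 0 = 4 ≡ 0 (mod 2).
  s_2 = 1 + 1 + 1 + 0 + 1 + 1 + 1 + 0 = 6 ≡ 0 (mod 2).
  s_3 = 1 + 0 + 1 + 0 + 1 + 0 + 1 + 0 = 4 ≡ 0 (mod 2).
  s_4 = 1 + 0 + 1 + 0 + 0 + 0 + 1 + 0 = 3 ≡ 1 (mod 2).
s = (0, 0, 0, 1)^T — this equals column 1 of H (binary 0001), so error is at position 1.
Correct: flip bit 1 of r = 110111000101110 to get c = 010111000101110.


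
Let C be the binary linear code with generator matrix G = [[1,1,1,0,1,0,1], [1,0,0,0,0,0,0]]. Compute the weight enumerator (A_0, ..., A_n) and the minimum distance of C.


Weight distribution: A_0 = 1, A_1 = 1, A_4 = 1, A_5 = 1. Minimum distance d = 1.

Enumerate all 2^2 = 4 messages m ∈ F_2^2.
For each, compute codeword c = mG in F_2^7, then tally its weight.
  m = 00 → c = 0000000, weight = 0.
  m = 10 → c = 1110101, weight = 5.
  m = 01 → c = 1000000, weight = 1.
  m = 11 → c = 0110101, weight = 4.
Tally weights:
  weight 0: 1 codewords.
  weight 1: 1 codewords.
  weight 4: 1 codewords.
  weight 5: 1 codewords.
Minimum distance d = smallest w > 0 with A_w > 0 = 1.
Sanity: Σ A_w = 4 = 2^2 = 4 ✓.


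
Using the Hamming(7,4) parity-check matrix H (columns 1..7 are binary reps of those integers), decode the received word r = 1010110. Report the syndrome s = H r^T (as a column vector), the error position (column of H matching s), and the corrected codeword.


s = (0, 0, 1)^T, error position = 1, corrected codeword c = 0010110

Compute s = H r^T mod 2 one row at a time:
  s_1 = 0 + 1 + 1 + 0 = 2 ≡ 0 (mod 2).
  s_2 = 0 + 1 + 1 + 0 = 2 ≡ 0 (mod 2).
  s_3 = 1 + 1 + 1 + 0 = 3 ≡ 1 (mod 2).
s = (0, 0, 1)^T — this equals column 1 of H (binary 001), so error is at position 1.
Correct: flip bit 1 of r = 1010110 to get c = 0010110.


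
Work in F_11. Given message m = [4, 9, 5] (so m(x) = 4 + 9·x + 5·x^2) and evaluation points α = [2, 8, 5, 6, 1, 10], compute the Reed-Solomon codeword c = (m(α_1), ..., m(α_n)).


c = [9, 0, 9, 7, 7, 0]

Message polynomial: m(x) = 4 + 9·x + 5·x^2 (mod 11).
For each evaluation point α_i, compute m(α_i) mod 11:
  α_1 = 2: Horner steps 5 → 8 → 9, so m(2) = 9.
  α_2 = 8: Horner steps 5 → 5 → 0, so m(8) = 0.
  α_3 = 5: Horner steps 5 → 1 → 9, so m(5) = 9.
  α_4 = 6: Horner steps 5 → 6 → 7, so m(6) = 7.
  α_5 = 1: Horner steps 5 → 3 → 7, so m(1) = 7.
  α_6 = 10: Horner steps 5 → 4 → 0, so m(10) = 0.
Codeword c = [9, 0, 9, 7, 7, 0] ∈ F_11^6.


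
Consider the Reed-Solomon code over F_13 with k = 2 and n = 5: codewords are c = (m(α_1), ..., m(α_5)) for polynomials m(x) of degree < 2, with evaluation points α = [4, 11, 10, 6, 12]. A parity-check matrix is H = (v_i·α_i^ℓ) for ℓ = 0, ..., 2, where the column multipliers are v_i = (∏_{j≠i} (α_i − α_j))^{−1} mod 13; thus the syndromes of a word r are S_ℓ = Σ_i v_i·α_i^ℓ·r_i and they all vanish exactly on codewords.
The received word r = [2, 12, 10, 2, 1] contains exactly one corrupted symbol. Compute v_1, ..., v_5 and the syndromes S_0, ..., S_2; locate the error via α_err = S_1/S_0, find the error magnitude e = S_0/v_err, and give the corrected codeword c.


S = (12, 9, 10), error at position 1, error magnitude e = 4, c = [11, 12, 10, 2, 1].

Step 1: column multipliers v_i = (∏_{j≠i}(α_i − α_j))^{−1} mod 13.
  i = 1 (α = 4): (4−11)(4−10)(4−6)(4−12) = (−7)·(−6)·(−2)·(−8) = 672 ≡ 9, so v_1 = 9^{−1} = 3 (mod 13).
  i = 2 (α = 11): (11−4)(11−10)(11−6)(11−12) = 7·1·5·(−1) = −35 ≡ 4, so v_2 = 4^{−1} = 10 (mod 13).
  i = 3 (α = 10): (10−4)(10−11)(10−6)(10−12) = 6·(−1)·4·(−2) = 48 ≡ 9, so v_3 = 9^{−1} = 3 (mod 13).
  i = 4 (α = 6): (6−4)(6−11)(6−10)(6−12) = 2·(−5)·(−4)·(−6) = −240 ≡ 7, so v_4 = 7^{−1} = 2 (mod 13).
  i = 5 (α = 12): (12−4)(12−11)(12−10)(12−6) = 8·1·2·6 = 96 ≡ 5, so v_5 = 5^{−1} = 8 (mod 13).
  v = [3, 10, 3, 2, 8].
Step 2: syndromes of r = [2, 12, 10, 2, 1] (all sums mod 13).
  S_0 = Σ v_i r_i = 3·2 + 10·12 + 3·10 + 2·2 + 8·1 = 168 ≡ 12.
  S_1 = Σ v_i α_i r_i = 3·4·2 + 10·11·12 + 3·10·10 + 2·6·2 + 8·12·1 = 1764 ≡ 9.
  α_i^2 mod 13 = [3, 4, 9, 10, 1].
  S_2 = Σ v_i α_i^2 r_i = 3·3·2 + 10·4·12 + 3·9·10 + 2·10·2 + 8·1·1 = 816 ≡ 10.
  S = (12, 9, 10) ≠ 0, so r is not a codeword (an error is present).
Step 3: locate the error. For a single error e at position i, S_ℓ = v_i·e·α_i^ℓ, so α_err = S_1/S_0.
  S_0^{−1} = 12^{−1} = 12 (mod 13), so α_err = 9·12 = 108 ≡ 4 = α_1. Error position i = 1.
  Consistency check: S_2/S_1 = 10·3 = 30 ≡ 4 = α_err ✓ (single-error assumption holds).
Step 4: error magnitude e = S_0/v_1 = S_0·∏_{j≠1}(α_1 − α_j) = 12·9 = 108 ≡ 4 (mod 13).
Step 5: correct position 1: c_1 = r_1 − e = 2 − 4 ≡ 11 (mod 13). Hence c = [11, 12, 10, 2, 1].
  Check: interpolating c through the α_i gives m(x) = 3 + 2·x (degree < 2) with m(α_i) = c_i for every i, so c is indeed a codeword.
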